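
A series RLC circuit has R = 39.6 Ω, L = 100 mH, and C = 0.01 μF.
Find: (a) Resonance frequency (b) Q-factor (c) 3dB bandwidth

Step 1 — Resonance: ω₀ = 1/√(LC) = 1/√(0.1·1e-08) = 3.162e+04 rad/s.
Step 2 — f₀ = ω₀/(2π) = 5033 Hz.
Step 3 — Series Q: Q = ω₀L/R = 3.162e+04·0.1/39.6 = 79.86.
Step 4 — Bandwidth: Δω = ω₀/Q = 396 rad/s; BW = Δω/(2π) = 63.03 Hz.

(a) f₀ = 5033 Hz  (b) Q = 79.86  (c) BW = 63.03 Hz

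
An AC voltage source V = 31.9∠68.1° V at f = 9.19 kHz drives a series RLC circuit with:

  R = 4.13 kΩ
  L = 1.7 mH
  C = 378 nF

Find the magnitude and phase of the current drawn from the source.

Step 1 — Angular frequency: ω = 2π·f = 2π·9190 = 5.774e+04 rad/s.
Step 2 — Component impedances:
  R: Z = R = 4130 Ω
  L: Z = jωL = j·5.774e+04·0.0017 = 0 + j98.16 Ω
  C: Z = 1/(jωC) = -j/(ω·C) = 0 - j45.82 Ω
Step 3 — Series combination: Z_total = R + L + C = 4130 + j52.35 Ω = 4130∠0.7° Ω.
Step 4 — Source phasor: V = 31.9∠68.1° V = 11.9 + j29.6 V.
Step 5 — Ohm's law: I = V / Z_total = (11.9 + j29.6) / (4130 + j52.35) = 0.002971 + j0.007129 A.
Step 6 — Convert to polar: |I| = 0.007723 A, ∠I = 67.4°.

I = 0.007723∠67.4° A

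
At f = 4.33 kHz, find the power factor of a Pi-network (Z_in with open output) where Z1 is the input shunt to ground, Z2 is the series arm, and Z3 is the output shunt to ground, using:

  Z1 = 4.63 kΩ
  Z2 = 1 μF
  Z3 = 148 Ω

Step 1 — Angular frequency: ω = 2π·f = 2π·4330 = 2.721e+04 rad/s.
Step 2 — Component impedances:
  Z1: Z = R = 4630 Ω
  Z2: Z = 1/(jωC) = -j/(ω·C) = 0 - j36.76 Ω
  Z3: Z = R = 148 Ω
Step 3 — With open output, the series arm Z2 and the output shunt Z3 appear in series to ground: Z2 + Z3 = 148 - j36.76 Ω.
Step 4 — Parallel with input shunt Z1: Z_in = Z1 || (Z2 + Z3) = 143.7 - j34.51 Ω = 147.8∠-13.5° Ω.
Step 5 — Power factor: PF = cos(φ) = Re(Z)/|Z| = 143.7/147.8 = 0.9723.
Step 6 — Type: Im(Z) = -34.51 ⇒ leading (phase φ = -13.5°).

PF = 0.9723 (leading, φ = -13.5°)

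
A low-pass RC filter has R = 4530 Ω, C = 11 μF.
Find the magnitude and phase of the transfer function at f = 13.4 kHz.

Step 1 — Angular frequency: ω = 2π·1.34e+04 = 8.419e+04 rad/s.
Step 2 — Transfer function: H(jω) = 1/(1 + jωRC).
Step 3 — Denominator: 1 + jωRC = 1 + j·8.419e+04·4530·1.1e-05 = 1 + j4195.
Step 4 — H = 5.681e-08 - j0.0002384.
Step 5 — Magnitude: |H| = 0.0002384 (-72.5 dB); phase: φ = -90.0°.

|H| = 0.0002384 (-72.5 dB), φ = -90.0°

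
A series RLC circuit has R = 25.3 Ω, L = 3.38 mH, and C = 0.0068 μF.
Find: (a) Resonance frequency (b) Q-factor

Step 1 — Resonance condition Im(Z)=0 gives ω₀ = 1/√(LC).
Step 2 — ω₀ = 1/√(0.00338·6.8e-09) = 2.086e+05 rad/s.
Step 3 — f₀ = ω₀/(2π) = 3.32e+04 Hz.
Step 4 — Series Q: Q = ω₀L/R = 2.086e+05·0.00338/25.3 = 27.87.

(a) f₀ = 3.32e+04 Hz  (b) Q = 27.87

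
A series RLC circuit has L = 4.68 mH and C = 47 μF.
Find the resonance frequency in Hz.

Step 1 — Resonance condition Im(Z)=0 gives ω₀ = 1/√(LC).
Step 2 — ω₀ = 1/√(0.00468·4.7e-05) = 2132 rad/s.
Step 3 — f₀ = ω₀/(2π) = 339.4 Hz.

f₀ = 339.4 Hz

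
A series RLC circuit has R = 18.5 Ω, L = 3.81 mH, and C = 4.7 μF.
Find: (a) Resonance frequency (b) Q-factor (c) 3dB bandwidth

Step 1 — Resonance condition Im(Z)=0 gives ω₀ = 1/√(LC).
Step 2 — ω₀ = 1/√(0.00381·4.7e-06) = 7473 rad/s.
Step 3 — f₀ = ω₀/(2π) = 1189 Hz.
Step 4 — Series Q: Q = ω₀L/R = 7473·0.00381/18.5 = 1.539.
Step 5 — 3dB bandwidth: Δω = ω₀/Q = 4856 rad/s; BW = Δω/(2π) = 772.8 Hz.

(a) f₀ = 1189 Hz  (b) Q = 1.539  (c) BW = 772.8 Hz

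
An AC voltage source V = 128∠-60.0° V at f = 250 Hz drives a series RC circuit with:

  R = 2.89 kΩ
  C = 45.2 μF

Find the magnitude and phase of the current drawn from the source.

Step 1 — Angular frequency: ω = 2π·f = 2π·250 = 1571 rad/s.
Step 2 — Component impedances:
  R: Z = R = 2890 Ω
  C: Z = 1/(jωC) = -j/(ω·C) = 0 - j14.08 Ω
Step 3 — Series combination: Z_total = R + C = 2890 - j14.08 Ω = 2890∠-0.3° Ω.
Step 4 — Source phasor: V = 128∠-60.0° V = 64 - j110.9 V.
Step 5 — Ohm's law: I = V / Z_total = (64 - j110.9) / (2890 - j14.08) = 0.02233 - j0.03825 A.
Step 6 — Convert to polar: |I| = 0.04429 A, ∠I = -59.7°.

I = 0.04429∠-59.7° A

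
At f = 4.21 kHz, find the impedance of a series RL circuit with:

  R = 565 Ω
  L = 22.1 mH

Step 1 — Angular frequency: ω = 2π·f = 2π·4210 = 2.645e+04 rad/s.
Step 2 — Component impedances:
  R: Z = R = 565 Ω
  L: Z = jωL = j·2.645e+04·0.0221 = 0 + j584.6 Ω
Step 3 — Series combination: Z_total = R + L = 565 + j584.6 Ω = 813∠46.0° Ω.

Z = 565 + j584.6 Ω = 813∠46.0° Ω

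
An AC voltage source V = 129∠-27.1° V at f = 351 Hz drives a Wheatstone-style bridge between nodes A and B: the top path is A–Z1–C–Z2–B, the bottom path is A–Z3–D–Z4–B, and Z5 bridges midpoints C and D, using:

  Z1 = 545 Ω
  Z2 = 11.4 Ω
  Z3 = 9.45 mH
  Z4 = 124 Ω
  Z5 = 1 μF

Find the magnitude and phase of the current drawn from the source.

Step 1 — Angular frequency: ω = 2π·f = 2π·351 = 2205 rad/s.
Step 2 — Component impedances:
  Z1: Z = R = 545 Ω
  Z2: Z = R = 11.4 Ω
  Z3: Z = jωL = j·2205·0.00945 = 0 + j20.84 Ω
  Z4: Z = R = 124 Ω
  Z5: Z = 1/(jωC) = -j/(ω·C) = 0 - j453.4 Ω
Step 3 — Bridge requires nodal analysis (the Z5 bridge couples midpoints C and D, so the two paths cannot be reduced to a simple series/parallel combination). Setting node B to ground and injecting 1 A at node A, the 3-node admittance system at A, C, D solves to V_A = Z_AB = 95.5 - j6.285 Ω = 95.71∠-3.8° Ω.
Step 4 — Source phasor: V = 129∠-27.1° V = 114.8 - j58.77 V.
Step 5 — Ohm's law: I = V / Z_total = (114.8 - j58.77) / (95.5 - j6.285) = 1.238 - j0.5339 A.
Step 6 — Convert to polar: |I| = 1.348 A, ∠I = -23.3°.

I = 1.348∠-23.3° A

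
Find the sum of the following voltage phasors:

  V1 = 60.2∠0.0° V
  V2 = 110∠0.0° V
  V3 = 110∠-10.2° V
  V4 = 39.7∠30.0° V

Step 1 — Convert each phasor to rectangular form:
  V1 = 60.2·(cos(0.0°) + j·sin(0.0°)) = 60.2 V
  V2 = 110·(cos(0.0°) + j·sin(0.0°)) = 110 V
  V3 = 110·(cos(-10.2°) + j·sin(-10.2°)) = 108.3 - j19.48 V
  V4 = 39.7·(cos(30.0°) + j·sin(30.0°)) = 34.38 + j19.85 V
Step 2 — Sum components: V_total = 312.8 + j0.3707 V.
Step 3 — Convert to polar: |V_total| = 312.8 V, ∠V_total = 0.1°.

V_total = 312.8∠0.1° V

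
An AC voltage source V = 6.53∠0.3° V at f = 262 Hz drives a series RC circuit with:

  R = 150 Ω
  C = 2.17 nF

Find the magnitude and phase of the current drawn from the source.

Step 1 — Angular frequency: ω = 2π·f = 2π·262 = 1646 rad/s.
Step 2 — Component impedances:
  R: Z = R = 150 Ω
  C: Z = 1/(jωC) = -j/(ω·C) = 0 - j2.799e+05 Ω
Step 3 — Series combination: Z_total = R + C = 150 - j2.799e+05 Ω = 2.799e+05∠-90.0° Ω.
Step 4 — Source phasor: V = 6.53∠0.3° V = 6.53 + j0.03419 V.
Step 5 — Ohm's law: I = V / Z_total = (6.53 + j0.03419) / (150 - j2.799e+05) = -1.096e-07 + j2.333e-05 A.
Step 6 — Convert to polar: |I| = 2.333e-05 A, ∠I = 90.3°.

I = 2.333e-05∠90.3° A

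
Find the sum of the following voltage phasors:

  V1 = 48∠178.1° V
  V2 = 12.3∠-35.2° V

Step 1 — Convert each phasor to rectangular form:
  V1 = 48·(cos(178.1°) + j·sin(178.1°)) = -47.97 + j1.591 V
  V2 = 12.3·(cos(-35.2°) + j·sin(-35.2°)) = 10.05 - j7.09 V
Step 2 — Sum components: V_total = -37.92 - j5.499 V.
Step 3 — Convert to polar: |V_total| = 38.32 V, ∠V_total = -171.7°.

V_total = 38.32∠-171.7° V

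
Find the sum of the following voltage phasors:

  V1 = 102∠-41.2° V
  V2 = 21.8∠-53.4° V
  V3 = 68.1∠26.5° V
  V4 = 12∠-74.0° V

Step 1 — Convert each phasor to rectangular form:
  V1 = 102·(cos(-41.2°) + j·sin(-41.2°)) = 76.75 - j67.19 V
  V2 = 21.8·(cos(-53.4°) + j·sin(-53.4°)) = 13 - j17.5 V
  V3 = 68.1·(cos(26.5°) + j·sin(26.5°)) = 60.95 + j30.39 V
  V4 = 12·(cos(-74.0°) + j·sin(-74.0°)) = 3.308 - j11.54 V
Step 2 — Sum components: V_total = 154 - j65.84 V.
Step 3 — Convert to polar: |V_total| = 167.5 V, ∠V_total = -23.1°.

V_total = 167.5∠-23.1° V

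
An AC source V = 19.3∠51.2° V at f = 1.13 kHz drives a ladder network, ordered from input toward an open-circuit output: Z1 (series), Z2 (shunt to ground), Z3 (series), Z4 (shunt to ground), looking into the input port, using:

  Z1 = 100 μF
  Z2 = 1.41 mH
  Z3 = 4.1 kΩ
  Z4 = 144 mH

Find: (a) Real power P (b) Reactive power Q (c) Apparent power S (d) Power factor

Step 1 — Angular frequency: ω = 2π·f = 2π·1130 = 7100 rad/s.
Step 2 — Component impedances:
  Z1: Z = 1/(jωC) = -j/(ω·C) = 0 - j1.408 Ω
  Z2: Z = jωL = j·7100·0.00141 = 0 + j10.01 Ω
  Z3: Z = R = 4100 Ω
  Z4: Z = jωL = j·7100·0.144 = 0 + j1022 Ω
Step 3 — Ladder network (open output): work backward from the far end, alternating series and parallel combinations. Z_in = 0.02299 + j8.597 Ω = 8.597∠89.8° Ω.
Step 4 — Source phasor: V = 19.3∠51.2° V = 12.09 + j15.04 V.
Step 5 — Current: I = V / Z = 1.753 - j1.402 A = 2.245∠-38.6° A.
Step 6 — Complex power: S = V·I* = 0.1159 + j43.33 VA.
Step 7 — Real power: P = Re(S) = 0.1159 W.
Step 8 — Reactive power: Q = Im(S) = 43.33 VAR.
Step 9 — Apparent power: |S| = 43.33 VA.
Step 10 — Power factor: PF = P/|S| = 0.002674 (lagging).

(a) P = 0.1159 W  (b) Q = 43.33 VAR  (c) S = 43.33 VA  (d) PF = 0.002674 (lagging)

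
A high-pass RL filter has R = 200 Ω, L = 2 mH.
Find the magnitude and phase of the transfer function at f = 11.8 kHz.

Step 1 — Angular frequency: ω = 2π·1.18e+04 = 7.414e+04 rad/s.
Step 2 — Transfer function: H(jω) = jωL/(R + jωL).
Step 3 — Numerator jωL = j·148.3; denominator R + jωL = 200 + j148.3.
Step 4 — H = 0.3547 + j0.4784.
Step 5 — Magnitude: |H| = 0.5956 (-4.5 dB); phase: φ = 53.4°.

|H| = 0.5956 (-4.5 dB), φ = 53.4°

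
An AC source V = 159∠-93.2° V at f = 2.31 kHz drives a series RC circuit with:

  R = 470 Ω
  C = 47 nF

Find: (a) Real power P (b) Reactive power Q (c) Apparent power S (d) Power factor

Step 1 — Angular frequency: ω = 2π·f = 2π·2310 = 1.451e+04 rad/s.
Step 2 — Component impedances:
  R: Z = R = 470 Ω
  C: Z = 1/(jωC) = -j/(ω·C) = 0 - j1466 Ω
Step 3 — Series combination: Z_total = R + C = 470 - j1466 Ω = 1539∠-72.2° Ω.
Step 4 — Source phasor: V = 159∠-93.2° V = -8.876 - j158.8 V.
Step 5 — Current: I = V / Z = 0.09644 - j0.03698 A = 0.1033∠-21.0° A.
Step 6 — Complex power: S = V·I* = 5.014 - j15.64 VA.
Step 7 — Real power: P = Re(S) = 5.014 W.
Step 8 — Reactive power: Q = Im(S) = -15.64 VAR.
Step 9 — Apparent power: |S| = 16.42 VA.
Step 10 — Power factor: PF = P/|S| = 0.3053 (leading).

(a) P = 5.014 W  (b) Q = -15.64 VAR  (c) S = 16.42 VA  (d) PF = 0.3053 (leading)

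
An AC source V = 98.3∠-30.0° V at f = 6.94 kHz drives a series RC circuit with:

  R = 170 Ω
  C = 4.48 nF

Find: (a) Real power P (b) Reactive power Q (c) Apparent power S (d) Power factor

Step 1 — Angular frequency: ω = 2π·f = 2π·6940 = 4.361e+04 rad/s.
Step 2 — Component impedances:
  R: Z = R = 170 Ω
  C: Z = 1/(jωC) = -j/(ω·C) = 0 - j5119 Ω
Step 3 — Series combination: Z_total = R + C = 170 - j5119 Ω = 5122∠-88.1° Ω.
Step 4 — Source phasor: V = 98.3∠-30.0° V = 85.13 - j49.15 V.
Step 5 — Current: I = V / Z = 0.01014 + j0.01629 A = 0.01919∠58.1° A.
Step 6 — Complex power: S = V·I* = 0.06262 - j1.886 VA.
Step 7 — Real power: P = Re(S) = 0.06262 W.
Step 8 — Reactive power: Q = Im(S) = -1.886 VAR.
Step 9 — Apparent power: |S| = 1.887 VA.
Step 10 — Power factor: PF = P/|S| = 0.03319 (leading).

(a) P = 0.06262 W  (b) Q = -1.886 VAR  (c) S = 1.887 VA  (d) PF = 0.03319 (leading)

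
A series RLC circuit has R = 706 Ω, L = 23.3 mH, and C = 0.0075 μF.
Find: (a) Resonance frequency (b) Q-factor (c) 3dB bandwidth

Step 1 — Resonance: ω₀ = 1/√(LC) = 1/√(0.0233·7.5e-09) = 7.565e+04 rad/s.
Step 2 — f₀ = ω₀/(2π) = 1.204e+04 Hz.
Step 3 — Series Q: Q = ω₀L/R = 7.565e+04·0.0233/706 = 2.497.
Step 4 — Bandwidth: Δω = ω₀/Q = 3.03e+04 rad/s; BW = Δω/(2π) = 4822 Hz.

(a) f₀ = 1.204e+04 Hz  (b) Q = 2.497  (c) BW = 4822 Hz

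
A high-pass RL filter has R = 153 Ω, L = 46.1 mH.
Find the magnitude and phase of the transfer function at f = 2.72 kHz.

Step 1 — Angular frequency: ω = 2π·2720 = 1.709e+04 rad/s.
Step 2 — Transfer function: H(jω) = jωL/(R + jωL).
Step 3 — Numerator jωL = j·787.9; denominator R + jωL = 153 + j787.9.
Step 4 — H = 0.9637 + j0.1871.
Step 5 — Magnitude: |H| = 0.9817 (-0.2 dB); phase: φ = 11.0°.

|H| = 0.9817 (-0.2 dB), φ = 11.0°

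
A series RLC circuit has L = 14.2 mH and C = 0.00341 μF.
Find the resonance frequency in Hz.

Step 1 — Resonance condition Im(Z)=0 gives ω₀ = 1/√(LC).
Step 2 — ω₀ = 1/√(0.0142·3.41e-09) = 1.437e+05 rad/s.
Step 3 — f₀ = ω₀/(2π) = 2.287e+04 Hz.

f₀ = 2.287e+04 Hz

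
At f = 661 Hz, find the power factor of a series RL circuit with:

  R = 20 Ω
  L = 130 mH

Step 1 — Angular frequency: ω = 2π·f = 2π·661 = 4153 rad/s.
Step 2 — Component impedances:
  R: Z = R = 20 Ω
  L: Z = jωL = j·4153·0.13 = 0 + j539.9 Ω
Step 3 — Series combination: Z_total = R + L = 20 + j539.9 Ω = 540.3∠87.9° Ω.
Step 4 — Power factor: PF = cos(φ) = Re(Z)/|Z| = 20/540.3 = 0.03702.
Step 5 — Type: Im(Z) = 539.9 ⇒ lagging (phase φ = 87.9°).

PF = 0.03702 (lagging, φ = 87.9°)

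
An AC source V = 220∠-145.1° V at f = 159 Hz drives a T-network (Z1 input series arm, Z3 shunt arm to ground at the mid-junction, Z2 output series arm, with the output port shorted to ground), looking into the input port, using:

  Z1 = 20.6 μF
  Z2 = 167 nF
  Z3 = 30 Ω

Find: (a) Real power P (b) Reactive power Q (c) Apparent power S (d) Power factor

Step 1 — Angular frequency: ω = 2π·f = 2π·159 = 999 rad/s.
Step 2 — Component impedances:
  Z1: Z = 1/(jωC) = -j/(ω·C) = 0 - j48.59 Ω
  Z2: Z = 1/(jωC) = -j/(ω·C) = 0 - j5994 Ω
  Z3: Z = R = 30 Ω
Step 3 — With the output port shorted to ground, the output series arm Z2 runs from the junction to ground; the shunt arm Z3 also runs from the junction to ground. They appear in parallel: Z3 || Z2 = 30 - j0.1501 Ω.
Step 4 — Series with input arm Z1: Z_in = Z1 + (Z3 || Z2) = 30 - j48.74 Ω = 57.23∠-58.4° Ω.
Step 5 — Source phasor: V = 220∠-145.1° V = -180.4 - j125.9 V.
Step 6 — Current: I = V / Z = 0.2205 - j3.838 A = 3.844∠-86.7° A.
Step 7 — Complex power: S = V·I* = 443.3 - j720.2 VA.
Step 8 — Real power: P = Re(S) = 443.3 W.
Step 9 — Reactive power: Q = Im(S) = -720.2 VAR.
Step 10 — Apparent power: |S| = 845.7 VA.
Step 11 — Power factor: PF = P/|S| = 0.5242 (leading).

(a) P = 443.3 W  (b) Q = -720.2 VAR  (c) S = 845.7 VA  (d) PF = 0.5242 (leading)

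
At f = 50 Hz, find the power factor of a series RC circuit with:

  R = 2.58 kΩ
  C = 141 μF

Step 1 — Angular frequency: ω = 2π·f = 2π·50 = 314.2 rad/s.
Step 2 — Component impedances:
  R: Z = R = 2580 Ω
  C: Z = 1/(jωC) = -j/(ω·C) = 0 - j22.58 Ω
Step 3 — Series combination: Z_total = R + C = 2580 - j22.58 Ω = 2580∠-0.5° Ω.
Step 4 — Power factor: PF = cos(φ) = Re(Z)/|Z| = 2580/2580 = 1.
Step 5 — Type: Im(Z) = -22.58 ⇒ leading (phase φ = -0.5°).

PF = 1 (leading, φ = -0.5°)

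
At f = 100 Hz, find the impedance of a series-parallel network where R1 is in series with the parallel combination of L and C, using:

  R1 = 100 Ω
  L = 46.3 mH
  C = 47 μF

Step 1 — Angular frequency: ω = 2π·f = 2π·100 = 628.3 rad/s.
Step 2 — Component impedances:
  R1: Z = R = 100 Ω
  L: Z = jωL = j·628.3·0.0463 = 0 + j29.09 Ω
  C: Z = 1/(jωC) = -j/(ω·C) = 0 - j33.86 Ω
Step 3 — Parallel branch: L || C = 1/(1/L + 1/C) = 0 + j206.5 Ω.
Step 4 — Series with R1: Z_total = R1 + (L || C) = 100 + j206.5 Ω = 229.4∠64.2° Ω.

Z = 100 + j206.5 Ω = 229.4∠64.2° Ω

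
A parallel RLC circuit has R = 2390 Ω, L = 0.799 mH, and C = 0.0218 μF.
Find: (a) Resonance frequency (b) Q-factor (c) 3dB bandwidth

Step 1 — Resonance: ω₀ = 1/√(LC) = 1/√(0.000799·2.18e-08) = 2.396e+05 rad/s.
Step 2 — f₀ = ω₀/(2π) = 3.813e+04 Hz.
Step 3 — Parallel Q: Q = R/(ω₀L) = 2390/(2.396e+05·0.000799) = 12.48.
Step 4 — Bandwidth: Δω = ω₀/Q = 1.919e+04 rad/s; BW = Δω/(2π) = 3055 Hz.

(a) f₀ = 3.813e+04 Hz  (b) Q = 12.48  (c) BW = 3055 Hz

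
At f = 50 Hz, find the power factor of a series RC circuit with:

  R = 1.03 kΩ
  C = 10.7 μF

Step 1 — Angular frequency: ω = 2π·f = 2π·50 = 314.2 rad/s.
Step 2 — Component impedances:
  R: Z = R = 1030 Ω
  C: Z = 1/(jωC) = -j/(ω·C) = 0 - j297.5 Ω
Step 3 — Series combination: Z_total = R + C = 1030 - j297.5 Ω = 1072∠-16.1° Ω.
Step 4 — Power factor: PF = cos(φ) = Re(Z)/|Z| = 1030/1072.1 = 0.9607.
Step 5 — Type: Im(Z) = -297.5 ⇒ leading (phase φ = -16.1°).

PF = 0.9607 (leading, φ = -16.1°)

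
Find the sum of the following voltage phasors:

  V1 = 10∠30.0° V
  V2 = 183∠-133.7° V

Step 1 — Convert each phasor to rectangular form:
  V1 = 10·(cos(30.0°) + j·sin(30.0°)) = 8.66 + j5 V
  V2 = 183·(cos(-133.7°) + j·sin(-133.7°)) = -126.4 - j132.3 V
Step 2 — Sum components: V_total = -117.8 - j127.3 V.
Step 3 — Convert to polar: |V_total| = 173.4 V, ∠V_total = -132.8°.

V_total = 173.4∠-132.8° V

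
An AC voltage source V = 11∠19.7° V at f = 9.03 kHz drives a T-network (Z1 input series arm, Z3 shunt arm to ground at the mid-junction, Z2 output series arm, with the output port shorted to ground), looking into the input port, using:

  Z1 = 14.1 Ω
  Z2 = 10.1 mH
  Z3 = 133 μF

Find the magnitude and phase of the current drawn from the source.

Step 1 — Angular frequency: ω = 2π·f = 2π·9030 = 5.674e+04 rad/s.
Step 2 — Component impedances:
  Z1: Z = R = 14.1 Ω
  Z2: Z = jωL = j·5.674e+04·0.0101 = 0 + j573 Ω
  Z3: Z = 1/(jωC) = -j/(ω·C) = 0 - j0.1325 Ω
Step 3 — With the output port shorted to ground, the output series arm Z2 runs from the junction to ground; the shunt arm Z3 also runs from the junction to ground. They appear in parallel: Z3 || Z2 = 0 - j0.1326 Ω.
Step 4 — Series with input arm Z1: Z_in = Z1 + (Z3 || Z2) = 14.1 - j0.1326 Ω = 14.1∠-0.5° Ω.
Step 5 — Source phasor: V = 11∠19.7° V = 10.36 + j3.708 V.
Step 6 — Ohm's law: I = V / Z_total = (10.36 + j3.708) / (14.1 - j0.1326) = 0.7319 + j0.2699 A.
Step 7 — Convert to polar: |I| = 0.7801 A, ∠I = 20.2°.

I = 0.7801∠20.2° A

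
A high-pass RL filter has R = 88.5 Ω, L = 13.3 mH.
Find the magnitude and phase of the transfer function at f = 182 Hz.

Step 1 — Angular frequency: ω = 2π·182 = 1144 rad/s.
Step 2 — Transfer function: H(jω) = jωL/(R + jωL).
Step 3 — Numerator jωL = j·15.21; denominator R + jωL = 88.5 + j15.21.
Step 4 — H = 0.02869 + j0.1669.
Step 5 — Magnitude: |H| = 0.1694 (-15.4 dB); phase: φ = 80.2°.

|H| = 0.1694 (-15.4 dB), φ = 80.2°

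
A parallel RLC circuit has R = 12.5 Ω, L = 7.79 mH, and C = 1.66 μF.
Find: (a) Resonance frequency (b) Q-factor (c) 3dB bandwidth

Step 1 — Resonance: ω₀ = 1/√(LC) = 1/√(0.00779·1.66e-06) = 8794 rad/s.
Step 2 — f₀ = ω₀/(2π) = 1400 Hz.
Step 3 — Parallel Q: Q = R/(ω₀L) = 12.5/(8794·0.00779) = 0.1825.
Step 4 — Bandwidth: Δω = ω₀/Q = 4.819e+04 rad/s; BW = Δω/(2π) = 7670 Hz.

(a) f₀ = 1400 Hz  (b) Q = 0.1825  (c) BW = 7670 Hz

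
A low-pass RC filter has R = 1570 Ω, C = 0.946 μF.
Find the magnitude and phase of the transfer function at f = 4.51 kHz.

Step 1 — Angular frequency: ω = 2π·4510 = 2.834e+04 rad/s.
Step 2 — Transfer function: H(jω) = 1/(1 + jωRC).
Step 3 — Denominator: 1 + jωRC = 1 + j·2.834e+04·1570·9.46e-07 = 1 + j42.09.
Step 4 — H = 0.0005642 - j0.02375.
Step 5 — Magnitude: |H| = 0.02375 (-32.5 dB); phase: φ = -88.6°.

|H| = 0.02375 (-32.5 dB), φ = -88.6°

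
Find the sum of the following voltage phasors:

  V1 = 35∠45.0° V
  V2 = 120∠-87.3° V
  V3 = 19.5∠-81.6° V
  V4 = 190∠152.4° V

Step 1 — Convert each phasor to rectangular form:
  V1 = 35·(cos(45.0°) + j·sin(45.0°)) = 24.75 + j24.75 V
  V2 = 120·(cos(-87.3°) + j·sin(-87.3°)) = 5.653 - j119.9 V
  V3 = 19.5·(cos(-81.6°) + j·sin(-81.6°)) = 2.849 - j19.29 V
  V4 = 190·(cos(152.4°) + j·sin(152.4°)) = -168.4 + j88.03 V
Step 2 — Sum components: V_total = -135.1 - j26.38 V.
Step 3 — Convert to polar: |V_total| = 137.7 V, ∠V_total = -169.0°.

V_total = 137.7∠-169.0° V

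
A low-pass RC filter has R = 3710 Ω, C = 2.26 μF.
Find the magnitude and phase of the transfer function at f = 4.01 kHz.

Step 1 — Angular frequency: ω = 2π·4010 = 2.52e+04 rad/s.
Step 2 — Transfer function: H(jω) = 1/(1 + jωRC).
Step 3 — Denominator: 1 + jωRC = 1 + j·2.52e+04·3710·2.26e-06 = 1 + j211.3.
Step 4 — H = 2.241e-05 - j0.004734.
Step 5 — Magnitude: |H| = 0.004734 (-46.5 dB); phase: φ = -89.7°.

|H| = 0.004734 (-46.5 dB), φ = -89.7°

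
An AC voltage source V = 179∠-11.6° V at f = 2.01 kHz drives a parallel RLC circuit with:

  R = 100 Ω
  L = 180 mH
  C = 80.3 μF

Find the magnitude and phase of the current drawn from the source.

Step 1 — Angular frequency: ω = 2π·f = 2π·2010 = 1.263e+04 rad/s.
Step 2 — Component impedances:
  R: Z = R = 100 Ω
  L: Z = jωL = j·1.263e+04·0.18 = 0 + j2273 Ω
  C: Z = 1/(jωC) = -j/(ω·C) = 0 - j0.9861 Ω
Step 3 — Parallel combination: 1/Z_total = 1/R + 1/L + 1/C; Z_total = 0.009731 - j0.9864 Ω = 0.9865∠-89.4° Ω.
Step 4 — Source phasor: V = 179∠-11.6° V = 175.3 - j35.99 V.
Step 5 — Ohm's law: I = V / Z_total = (175.3 - j35.99) / (0.009731 - j0.9864) = 38.24 + j177.4 A.
Step 6 — Convert to polar: |I| = 181.5 A, ∠I = 77.8°.

I = 181.5∠77.8° A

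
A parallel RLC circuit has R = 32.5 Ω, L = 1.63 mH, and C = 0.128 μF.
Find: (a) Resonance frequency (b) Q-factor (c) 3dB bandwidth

Step 1 — Resonance: ω₀ = 1/√(LC) = 1/√(0.00163·1.28e-07) = 6.923e+04 rad/s.
Step 2 — f₀ = ω₀/(2π) = 1.102e+04 Hz.
Step 3 — Parallel Q: Q = R/(ω₀L) = 32.5/(6.923e+04·0.00163) = 0.288.
Step 4 — Bandwidth: Δω = ω₀/Q = 2.404e+05 rad/s; BW = Δω/(2π) = 3.826e+04 Hz.

(a) f₀ = 1.102e+04 Hz  (b) Q = 0.288  (c) BW = 3.826e+04 Hz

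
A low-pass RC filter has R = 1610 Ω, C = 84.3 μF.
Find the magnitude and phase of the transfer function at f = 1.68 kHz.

Step 1 — Angular frequency: ω = 2π·1680 = 1.056e+04 rad/s.
Step 2 — Transfer function: H(jω) = 1/(1 + jωRC).
Step 3 — Denominator: 1 + jωRC = 1 + j·1.056e+04·1610·8.43e-05 = 1 + j1433.
Step 4 — H = 4.872e-07 - j0.000698.
Step 5 — Magnitude: |H| = 0.000698 (-63.1 dB); phase: φ = -90.0°.

|H| = 0.000698 (-63.1 dB), φ = -90.0°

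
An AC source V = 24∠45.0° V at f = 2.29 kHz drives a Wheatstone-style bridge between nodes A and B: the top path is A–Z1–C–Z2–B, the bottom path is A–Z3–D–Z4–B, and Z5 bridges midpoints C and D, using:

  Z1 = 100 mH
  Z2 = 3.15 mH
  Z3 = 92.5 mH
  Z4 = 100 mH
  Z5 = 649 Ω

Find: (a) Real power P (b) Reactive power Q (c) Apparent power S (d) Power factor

Step 1 — Angular frequency: ω = 2π·f = 2π·2290 = 1.439e+04 rad/s.
Step 2 — Component impedances:
  Z1: Z = jωL = j·1.439e+04·0.1 = 0 + j1439 Ω
  Z2: Z = jωL = j·1.439e+04·0.00315 = 0 + j45.32 Ω
  Z3: Z = jωL = j·1.439e+04·0.0925 = 0 + j1331 Ω
  Z4: Z = jωL = j·1.439e+04·0.1 = 0 + j1439 Ω
  Z5: Z = R = 649 Ω
Step 3 — Bridge requires nodal analysis (the Z5 bridge couples midpoints C and D, so the two paths cannot be reduced to a simple series/parallel combination). Setting node B to ground and injecting 1 A at node A, the 3-node admittance system at A, C, D solves to V_A = Z_AB = 106.9 + j807.1 Ω = 814.2∠82.5° Ω.
Step 4 — Source phasor: V = 24∠45.0° V = 16.97 + j16.97 V.
Step 5 — Current: I = V / Z = 0.0234 - j0.01793 A = 0.02948∠-37.5° A.
Step 6 — Complex power: S = V·I* = 0.09291 + j0.7013 VA.
Step 7 — Real power: P = Re(S) = 0.09291 W.
Step 8 — Reactive power: Q = Im(S) = 0.7013 VAR.
Step 9 — Apparent power: |S| = 0.7074 VA.
Step 10 — Power factor: PF = P/|S| = 0.1313 (lagging).

(a) P = 0.09291 W  (b) Q = 0.7013 VAR  (c) S = 0.7074 VA  (d) PF = 0.1313 (lagging)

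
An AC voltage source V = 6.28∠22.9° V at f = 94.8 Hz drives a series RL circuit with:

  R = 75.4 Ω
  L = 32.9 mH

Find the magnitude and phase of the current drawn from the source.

Step 1 — Angular frequency: ω = 2π·f = 2π·94.8 = 595.6 rad/s.
Step 2 — Component impedances:
  R: Z = R = 75.4 Ω
  L: Z = jωL = j·595.6·0.0329 = 0 + j19.6 Ω
Step 3 — Series combination: Z_total = R + L = 75.4 + j19.6 Ω = 77.91∠14.6° Ω.
Step 4 — Source phasor: V = 6.28∠22.9° V = 5.785 + j2.444 V.
Step 5 — Ohm's law: I = V / Z_total = (5.785 + j2.444) / (75.4 + j19.6) = 0.07976 + j0.01168 A.
Step 6 — Convert to polar: |I| = 0.08061 A, ∠I = 8.3°.

I = 0.08061∠8.3° A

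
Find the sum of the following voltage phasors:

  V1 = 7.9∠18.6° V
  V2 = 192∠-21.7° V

Step 1 — Convert each phasor to rectangular form:
  V1 = 7.9·(cos(18.6°) + j·sin(18.6°)) = 7.487 + j2.52 V
  V2 = 192·(cos(-21.7°) + j·sin(-21.7°)) = 178.4 - j70.99 V
Step 2 — Sum components: V_total = 185.9 - j68.47 V.
Step 3 — Convert to polar: |V_total| = 198.1 V, ∠V_total = -20.2°.

V_total = 198.1∠-20.2° V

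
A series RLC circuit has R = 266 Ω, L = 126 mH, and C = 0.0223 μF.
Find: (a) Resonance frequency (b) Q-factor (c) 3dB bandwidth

Step 1 — Resonance condition Im(Z)=0 gives ω₀ = 1/√(LC).
Step 2 — ω₀ = 1/√(0.126·2.23e-08) = 1.887e+04 rad/s.
Step 3 — f₀ = ω₀/(2π) = 3002 Hz.
Step 4 — Series Q: Q = ω₀L/R = 1.887e+04·0.126/266 = 8.936.
Step 5 — 3dB bandwidth: Δω = ω₀/Q = 2111 rad/s; BW = Δω/(2π) = 336 Hz.

(a) f₀ = 3002 Hz  (b) Q = 8.936  (c) BW = 336 Hz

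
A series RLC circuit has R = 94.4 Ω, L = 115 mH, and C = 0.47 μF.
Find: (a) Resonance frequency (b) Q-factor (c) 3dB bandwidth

Step 1 — Resonance: ω₀ = 1/√(LC) = 1/√(0.115·4.7e-07) = 4301 rad/s.
Step 2 — f₀ = ω₀/(2π) = 684.6 Hz.
Step 3 — Series Q: Q = ω₀L/R = 4301·0.115/94.4 = 5.24.
Step 4 — Bandwidth: Δω = ω₀/Q = 820.9 rad/s; BW = Δω/(2π) = 130.6 Hz.

(a) f₀ = 684.6 Hz  (b) Q = 5.24  (c) BW = 130.6 Hz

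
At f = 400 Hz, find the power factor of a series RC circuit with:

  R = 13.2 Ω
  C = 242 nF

Step 1 — Angular frequency: ω = 2π·f = 2π·400 = 2513 rad/s.
Step 2 — Component impedances:
  R: Z = R = 13.2 Ω
  C: Z = 1/(jωC) = -j/(ω·C) = 0 - j1644 Ω
Step 3 — Series combination: Z_total = R + C = 13.2 - j1644 Ω = 1644∠-89.5° Ω.
Step 4 — Power factor: PF = cos(φ) = Re(Z)/|Z| = 13.2/1644.2 = 0.008028.
Step 5 — Type: Im(Z) = -1644 ⇒ leading (phase φ = -89.5°).

PF = 0.008028 (leading, φ = -89.5°)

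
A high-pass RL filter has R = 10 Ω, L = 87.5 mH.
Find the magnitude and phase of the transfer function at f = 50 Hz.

Step 1 — Angular frequency: ω = 2π·50 = 314.2 rad/s.
Step 2 — Transfer function: H(jω) = jωL/(R + jωL).
Step 3 — Numerator jωL = j·27.49; denominator R + jωL = 10 + j27.49.
Step 4 — H = 0.8831 + j0.3213.
Step 5 — Magnitude: |H| = 0.9397 (-0.5 dB); phase: φ = 20.0°.

|H| = 0.9397 (-0.5 dB), φ = 20.0°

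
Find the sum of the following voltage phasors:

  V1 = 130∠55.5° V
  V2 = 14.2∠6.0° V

Step 1 — Convert each phasor to rectangular form:
  V1 = 130·(cos(55.5°) + j·sin(55.5°)) = 73.63 + j107.1 V
  V2 = 14.2·(cos(6.0°) + j·sin(6.0°)) = 14.12 + j1.484 V
Step 2 — Sum components: V_total = 87.76 + j108.6 V.
Step 3 — Convert to polar: |V_total| = 139.6 V, ∠V_total = 51.1°.

V_total = 139.6∠51.1° V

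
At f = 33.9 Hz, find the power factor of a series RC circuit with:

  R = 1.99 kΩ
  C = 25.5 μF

Step 1 — Angular frequency: ω = 2π·f = 2π·33.9 = 213 rad/s.
Step 2 — Component impedances:
  R: Z = R = 1990 Ω
  C: Z = 1/(jωC) = -j/(ω·C) = 0 - j184.1 Ω
Step 3 — Series combination: Z_total = R + C = 1990 - j184.1 Ω = 1998∠-5.3° Ω.
Step 4 — Power factor: PF = cos(φ) = Re(Z)/|Z| = 1990/1998.5 = 0.9957.
Step 5 — Type: Im(Z) = -184.1 ⇒ leading (phase φ = -5.3°).

PF = 0.9957 (leading, φ = -5.3°)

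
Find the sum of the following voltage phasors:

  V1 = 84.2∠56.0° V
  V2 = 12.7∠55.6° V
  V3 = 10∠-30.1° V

Step 1 — Convert each phasor to rectangular form:
  V1 = 84.2·(cos(56.0°) + j·sin(56.0°)) = 47.08 + j69.8 V
  V2 = 12.7·(cos(55.6°) + j·sin(55.6°)) = 7.175 + j10.48 V
  V3 = 10·(cos(-30.1°) + j·sin(-30.1°)) = 8.652 - j5.015 V
Step 2 — Sum components: V_total = 62.91 + j75.27 V.
Step 3 — Convert to polar: |V_total| = 98.1 V, ∠V_total = 50.1°.

V_total = 98.1∠50.1° V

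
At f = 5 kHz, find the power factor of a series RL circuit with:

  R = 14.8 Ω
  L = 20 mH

Step 1 — Angular frequency: ω = 2π·f = 2π·5000 = 3.142e+04 rad/s.
Step 2 — Component impedances:
  R: Z = R = 14.8 Ω
  L: Z = jωL = j·3.142e+04·0.02 = 0 + j628.3 Ω
Step 3 — Series combination: Z_total = R + L = 14.8 + j628.3 Ω = 628.5∠88.7° Ω.
Step 4 — Power factor: PF = cos(φ) = Re(Z)/|Z| = 14.8/628.5 = 0.02355.
Step 5 — Type: Im(Z) = 628.3 ⇒ lagging (phase φ = 88.7°).

PF = 0.02355 (lagging, φ = 88.7°)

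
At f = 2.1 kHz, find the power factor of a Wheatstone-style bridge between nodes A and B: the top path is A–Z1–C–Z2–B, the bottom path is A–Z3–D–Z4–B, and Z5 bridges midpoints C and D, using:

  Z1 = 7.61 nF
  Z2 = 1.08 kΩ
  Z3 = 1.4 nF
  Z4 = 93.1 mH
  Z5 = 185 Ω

Step 1 — Angular frequency: ω = 2π·f = 2π·2100 = 1.319e+04 rad/s.
Step 2 — Component impedances:
  Z1: Z = 1/(jωC) = -j/(ω·C) = 0 - j9959 Ω
  Z2: Z = R = 1080 Ω
  Z3: Z = 1/(jωC) = -j/(ω·C) = 0 - j5.413e+04 Ω
  Z4: Z = jωL = j·1.319e+04·0.0931 = 0 + j1228 Ω
  Z5: Z = R = 185 Ω
Step 3 — Bridge requires nodal analysis (the Z5 bridge couples midpoints C and D, so the two paths cannot be reduced to a simple series/parallel combination). Setting node B to ground and injecting 1 A at node A, the 3-node admittance system at A, C, D solves to V_A = Z_AB = 584.2 - j7926 Ω = 7947∠-85.8° Ω.
Step 4 — Power factor: PF = cos(φ) = Re(Z)/|Z| = 584.2/7947 = 0.07351.
Step 5 — Type: Im(Z) = -7926 ⇒ leading (phase φ = -85.8°).

PF = 0.07351 (leading, φ = -85.8°)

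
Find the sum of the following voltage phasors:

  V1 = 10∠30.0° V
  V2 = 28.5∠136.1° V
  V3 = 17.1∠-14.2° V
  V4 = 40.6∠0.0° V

Step 1 — Convert each phasor to rectangular form:
  V1 = 10·(cos(30.0°) + j·sin(30.0°)) = 8.66 + j5 V
  V2 = 28.5·(cos(136.1°) + j·sin(136.1°)) = -20.54 + j19.76 V
  V3 = 17.1·(cos(-14.2°) + j·sin(-14.2°)) = 16.58 - j4.195 V
  V4 = 40.6·(cos(0.0°) + j·sin(0.0°)) = 40.6 V
Step 2 — Sum components: V_total = 45.3 + j20.57 V.
Step 3 — Convert to polar: |V_total| = 49.75 V, ∠V_total = 24.4°.

V_total = 49.75∠24.4° V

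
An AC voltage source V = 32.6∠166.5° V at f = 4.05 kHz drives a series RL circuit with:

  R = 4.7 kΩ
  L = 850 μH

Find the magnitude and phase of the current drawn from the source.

Step 1 — Angular frequency: ω = 2π·f = 2π·4050 = 2.545e+04 rad/s.
Step 2 — Component impedances:
  R: Z = R = 4700 Ω
  L: Z = jωL = j·2.545e+04·0.00085 = 0 + j21.63 Ω
Step 3 — Series combination: Z_total = R + L = 4700 + j21.63 Ω = 4700∠0.3° Ω.
Step 4 — Source phasor: V = 32.6∠166.5° V = -31.7 + j7.61 V.
Step 5 — Ohm's law: I = V / Z_total = (-31.7 + j7.61) / (4700 + j21.63) = -0.006737 + j0.00165 A.
Step 6 — Convert to polar: |I| = 0.006936 A, ∠I = 166.2°.

I = 0.006936∠166.2° A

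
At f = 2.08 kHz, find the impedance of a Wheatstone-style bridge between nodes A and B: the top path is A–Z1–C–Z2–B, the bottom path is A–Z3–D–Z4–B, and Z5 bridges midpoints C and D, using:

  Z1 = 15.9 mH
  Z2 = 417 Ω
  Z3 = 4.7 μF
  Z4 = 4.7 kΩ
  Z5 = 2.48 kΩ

Step 1 — Angular frequency: ω = 2π·f = 2π·2080 = 1.307e+04 rad/s.
Step 2 — Component impedances:
  Z1: Z = jωL = j·1.307e+04·0.0159 = 0 + j207.8 Ω
  Z2: Z = R = 417 Ω
  Z3: Z = 1/(jωC) = -j/(ω·C) = 0 - j16.28 Ω
  Z4: Z = R = 4700 Ω
  Z5: Z = R = 2480 Ω
Step 3 — Bridge requires nodal analysis (the Z5 bridge couples midpoints C and D, so the two paths cannot be reduced to a simple series/parallel combination). Setting node B to ground and injecting 1 A at node A, the 3-node admittance system at A, C, D solves to V_A = Z_AB = 404.8 + j172.7 Ω = 440.1∠23.1° Ω.

Z = 404.8 + j172.7 Ω = 440.1∠23.1° Ω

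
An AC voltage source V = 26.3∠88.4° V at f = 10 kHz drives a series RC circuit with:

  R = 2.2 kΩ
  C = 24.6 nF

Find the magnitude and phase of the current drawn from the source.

Step 1 — Angular frequency: ω = 2π·f = 2π·1e+04 = 6.283e+04 rad/s.
Step 2 — Component impedances:
  R: Z = R = 2200 Ω
  C: Z = 1/(jωC) = -j/(ω·C) = 0 - j647 Ω
Step 3 — Series combination: Z_total = R + C = 2200 - j647 Ω = 2293∠-16.4° Ω.
Step 4 — Source phasor: V = 26.3∠88.4° V = 0.7343 + j26.29 V.
Step 5 — Ohm's law: I = V / Z_total = (0.7343 + j26.29) / (2200 - j647) = -0.002927 + j0.01109 A.
Step 6 — Convert to polar: |I| = 0.01147 A, ∠I = 104.8°.

I = 0.01147∠104.8° A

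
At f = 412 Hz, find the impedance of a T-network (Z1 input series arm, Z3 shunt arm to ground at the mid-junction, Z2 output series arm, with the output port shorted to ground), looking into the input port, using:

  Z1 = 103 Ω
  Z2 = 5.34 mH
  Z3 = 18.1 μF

Step 1 — Angular frequency: ω = 2π·f = 2π·412 = 2589 rad/s.
Step 2 — Component impedances:
  Z1: Z = R = 103 Ω
  Z2: Z = jωL = j·2589·0.00534 = 0 + j13.82 Ω
  Z3: Z = 1/(jωC) = -j/(ω·C) = 0 - j21.34 Ω
Step 3 — With the output port shorted to ground, the output series arm Z2 runs from the junction to ground; the shunt arm Z3 also runs from the junction to ground. They appear in parallel: Z3 || Z2 = 0 + j39.24 Ω.
Step 4 — Series with input arm Z1: Z_in = Z1 + (Z3 || Z2) = 103 + j39.24 Ω = 110.2∠20.9° Ω.

Z = 103 + j39.24 Ω = 110.2∠20.9° Ω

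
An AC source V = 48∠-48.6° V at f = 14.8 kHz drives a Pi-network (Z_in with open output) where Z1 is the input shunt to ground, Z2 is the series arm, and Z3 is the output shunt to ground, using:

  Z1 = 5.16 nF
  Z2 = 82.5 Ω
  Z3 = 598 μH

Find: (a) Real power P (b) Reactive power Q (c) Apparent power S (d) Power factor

Step 1 — Angular frequency: ω = 2π·f = 2π·1.48e+04 = 9.299e+04 rad/s.
Step 2 — Component impedances:
  Z1: Z = 1/(jωC) = -j/(ω·C) = 0 - j2084 Ω
  Z2: Z = R = 82.5 Ω
  Z3: Z = jωL = j·9.299e+04·0.000598 = 0 + j55.61 Ω
Step 3 — With open output, the series arm Z2 and the output shunt Z3 appear in series to ground: Z2 + Z3 = 82.5 + j55.61 Ω.
Step 4 — Parallel with input shunt Z1: Z_in = Z1 || (Z2 + Z3) = 86.94 + j53.6 Ω = 102.1∠31.7° Ω.
Step 5 — Source phasor: V = 48∠-48.6° V = 31.74 - j36.01 V.
Step 6 — Current: I = V / Z = 0.07957 - j0.4632 A = 0.47∠-80.3° A.
Step 7 — Complex power: S = V·I* = 19.2 + j11.84 VA.
Step 8 — Real power: P = Re(S) = 19.2 W.
Step 9 — Reactive power: Q = Im(S) = 11.84 VAR.
Step 10 — Apparent power: |S| = 22.56 VA.
Step 11 — Power factor: PF = P/|S| = 0.8512 (lagging).

(a) P = 19.2 W  (b) Q = 11.84 VAR  (c) S = 22.56 VA  (d) PF = 0.8512 (lagging)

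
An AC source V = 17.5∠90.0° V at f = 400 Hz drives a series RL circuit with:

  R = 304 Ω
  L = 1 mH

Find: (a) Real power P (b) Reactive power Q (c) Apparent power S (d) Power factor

Step 1 — Angular frequency: ω = 2π·f = 2π·400 = 2513 rad/s.
Step 2 — Component impedances:
  R: Z = R = 304 Ω
  L: Z = jωL = j·2513·0.001 = 0 + j2.513 Ω
Step 3 — Series combination: Z_total = R + L = 304 + j2.513 Ω = 304∠0.5° Ω.
Step 4 — Source phasor: V = 17.5∠90.0° V = 0 + j17.5 V.
Step 5 — Current: I = V / Z = 0.0004759 + j0.05756 A = 0.05756∠89.5° A.
Step 6 — Complex power: S = V·I* = 1.007 + j0.008328 VA.
Step 7 — Real power: P = Re(S) = 1.007 W.
Step 8 — Reactive power: Q = Im(S) = 0.008328 VAR.
Step 9 — Apparent power: |S| = 1.007 VA.
Step 10 — Power factor: PF = P/|S| = 1 (lagging).

(a) P = 1.007 W  (b) Q = 0.008328 VAR  (c) S = 1.007 VA  (d) PF = 1 (lagging)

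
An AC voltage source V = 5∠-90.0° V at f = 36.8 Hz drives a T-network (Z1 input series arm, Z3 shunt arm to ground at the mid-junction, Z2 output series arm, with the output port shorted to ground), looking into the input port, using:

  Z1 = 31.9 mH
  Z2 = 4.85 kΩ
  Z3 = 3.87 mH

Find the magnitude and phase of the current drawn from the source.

Step 1 — Angular frequency: ω = 2π·f = 2π·36.8 = 231.2 rad/s.
Step 2 — Component impedances:
  Z1: Z = jωL = j·231.2·0.0319 = 0 + j7.376 Ω
  Z2: Z = R = 4850 Ω
  Z3: Z = jωL = j·231.2·0.00387 = 0 + j0.8948 Ω
Step 3 — With the output port shorted to ground, the output series arm Z2 runs from the junction to ground; the shunt arm Z3 also runs from the junction to ground. They appear in parallel: Z3 || Z2 = 0.0001651 + j0.8948 Ω.
Step 4 — Series with input arm Z1: Z_in = Z1 + (Z3 || Z2) = 0.0001651 + j8.271 Ω = 8.271∠90.0° Ω.
Step 5 — Source phasor: V = 5∠-90.0° V = 0 - j5 V.
Step 6 — Ohm's law: I = V / Z_total = (0 - j5) / (0.0001651 + j8.271) = -0.6045 - j1.207e-05 A.
Step 7 — Convert to polar: |I| = 0.6045 A, ∠I = -180.0°.

I = 0.6045∠-180.0° A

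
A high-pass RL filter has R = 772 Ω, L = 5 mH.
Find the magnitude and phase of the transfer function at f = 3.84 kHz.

Step 1 — Angular frequency: ω = 2π·3840 = 2.413e+04 rad/s.
Step 2 — Transfer function: H(jω) = jωL/(R + jωL).
Step 3 — Numerator jωL = j·120.6; denominator R + jωL = 772 + j120.6.
Step 4 — H = 0.02384 + j0.1525.
Step 5 — Magnitude: |H| = 0.1544 (-16.2 dB); phase: φ = 81.1°.

|H| = 0.1544 (-16.2 dB), φ = 81.1°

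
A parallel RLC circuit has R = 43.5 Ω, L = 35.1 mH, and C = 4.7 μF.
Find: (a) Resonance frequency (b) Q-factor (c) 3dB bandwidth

Step 1 — Resonance: ω₀ = 1/√(LC) = 1/√(0.0351·4.7e-06) = 2462 rad/s.
Step 2 — f₀ = ω₀/(2π) = 391.8 Hz.
Step 3 — Parallel Q: Q = R/(ω₀L) = 43.5/(2462·0.0351) = 0.5034.
Step 4 — Bandwidth: Δω = ω₀/Q = 4891 rad/s; BW = Δω/(2π) = 778.5 Hz.

(a) f₀ = 391.8 Hz  (b) Q = 0.5034  (c) BW = 778.5 Hz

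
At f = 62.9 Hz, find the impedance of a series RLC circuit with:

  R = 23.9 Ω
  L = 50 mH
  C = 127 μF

Step 1 — Angular frequency: ω = 2π·f = 2π·62.9 = 395.2 rad/s.
Step 2 — Component impedances:
  R: Z = R = 23.9 Ω
  L: Z = jωL = j·395.2·0.05 = 0 + j19.76 Ω
  C: Z = 1/(jωC) = -j/(ω·C) = 0 - j19.92 Ω
Step 3 — Series combination: Z_total = R + L + C = 23.9 - j0.1629 Ω = 23.9∠-0.4° Ω.

Z = 23.9 - j0.1629 Ω = 23.9∠-0.4° Ω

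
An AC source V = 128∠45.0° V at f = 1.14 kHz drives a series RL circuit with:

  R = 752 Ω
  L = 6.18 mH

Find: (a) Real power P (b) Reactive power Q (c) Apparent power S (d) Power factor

Step 1 — Angular frequency: ω = 2π·f = 2π·1140 = 7163 rad/s.
Step 2 — Component impedances:
  R: Z = R = 752 Ω
  L: Z = jωL = j·7163·0.00618 = 0 + j44.27 Ω
Step 3 — Series combination: Z_total = R + L = 752 + j44.27 Ω = 753.3∠3.4° Ω.
Step 4 — Source phasor: V = 128∠45.0° V = 90.51 + j90.51 V.
Step 5 — Current: I = V / Z = 0.127 + j0.1129 A = 0.1699∠41.6° A.
Step 6 — Complex power: S = V·I* = 21.71 + j1.278 VA.
Step 7 — Real power: P = Re(S) = 21.71 W.
Step 8 — Reactive power: Q = Im(S) = 1.278 VAR.
Step 9 — Apparent power: |S| = 21.75 VA.
Step 10 — Power factor: PF = P/|S| = 0.9983 (lagging).

(a) P = 21.71 W  (b) Q = 1.278 VAR  (c) S = 21.75 VA  (d) PF = 0.9983 (lagging)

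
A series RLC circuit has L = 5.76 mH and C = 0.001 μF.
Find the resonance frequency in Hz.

Step 1 — Resonance condition Im(Z)=0 gives ω₀ = 1/√(LC).
Step 2 — ω₀ = 1/√(0.00576·1e-09) = 4.167e+05 rad/s.
Step 3 — f₀ = ω₀/(2π) = 6.631e+04 Hz.

f₀ = 6.631e+04 Hz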